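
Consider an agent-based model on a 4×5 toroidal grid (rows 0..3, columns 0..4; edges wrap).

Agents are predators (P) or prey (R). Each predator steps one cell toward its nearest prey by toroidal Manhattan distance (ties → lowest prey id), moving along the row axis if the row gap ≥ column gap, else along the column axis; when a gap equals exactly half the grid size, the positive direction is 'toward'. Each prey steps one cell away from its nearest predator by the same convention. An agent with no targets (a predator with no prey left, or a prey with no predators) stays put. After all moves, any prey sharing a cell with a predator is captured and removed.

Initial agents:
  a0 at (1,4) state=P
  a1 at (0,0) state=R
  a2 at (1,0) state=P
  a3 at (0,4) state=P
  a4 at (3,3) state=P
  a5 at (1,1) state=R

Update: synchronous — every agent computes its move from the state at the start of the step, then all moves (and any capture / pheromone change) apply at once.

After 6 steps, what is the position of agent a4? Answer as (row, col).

t=1: a0@(0,4):P a1@(3,0):R a2@(0,0):P a3@(0,0):P a4@(3,4):P a5@(1,2):R
t=2: a0@(3,4):P a1@(2,0):R a2@(3,0):P a3@(3,0):P a4@(3,0):P a5@(1,1):R
t=3: a0@(2,4):P a1@(1,0):R a2@(2,0):P a3@(2,0):P a4@(2,0):P a5@(0,1):R
t=4: a0@(1,4):P a1@(0,0):R a2@(1,0):P a3@(1,0):P a4@(1,0):P a5@(3,1):R
t=5: a0@(0,4):P a1@(3,0):R a2@(0,0):P a3@(0,0):P a4@(0,0):P a5@(2,1):R
t=6: a0@(3,4):P a1@(2,0):R a2@(3,0):P a3@(3,0):P a4@(3,0):P a5@(1,1):R

(3, 0)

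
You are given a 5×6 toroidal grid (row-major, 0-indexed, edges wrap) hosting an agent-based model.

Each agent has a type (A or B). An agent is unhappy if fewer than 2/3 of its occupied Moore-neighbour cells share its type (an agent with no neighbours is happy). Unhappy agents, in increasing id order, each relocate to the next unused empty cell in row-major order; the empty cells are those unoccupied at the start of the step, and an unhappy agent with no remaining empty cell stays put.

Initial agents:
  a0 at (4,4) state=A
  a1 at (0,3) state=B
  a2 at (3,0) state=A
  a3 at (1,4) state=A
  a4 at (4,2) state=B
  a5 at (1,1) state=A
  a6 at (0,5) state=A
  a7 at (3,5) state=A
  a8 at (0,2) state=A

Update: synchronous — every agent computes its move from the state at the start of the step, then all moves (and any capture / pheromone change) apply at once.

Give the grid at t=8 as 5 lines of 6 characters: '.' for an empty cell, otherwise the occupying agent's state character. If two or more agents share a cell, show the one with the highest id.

t=1: a0@(4,4):A a1@(0,0):B a2@(3,0):A a3@(0,1):A a4@(0,4):B a5@(1,1):A a6@(0,5):A a7@(3,5):A a8@(1,0):A
t=2: a0@(4,4):A a1@(0,2):B a2@(3,0):A a3@(0,1):A a4@(0,3):B a5@(1,1):A a6@(1,2):A a7@(3,5):A a8@(1,0):A
t=3: a0@(0,0):A a1@(0,4):B a2@(3,0):A a3@(0,1):A a4@(0,5):B a5@(1,1):A a6@(1,3):A a7@(3,5):A a8@(1,0):A
t=4: a0@(0,0):A a1@(0,2):B a2@(3,0):A a3@(0,1):A a4@(0,3):B a5@(1,1):A a6@(1,2):A a7@(3,5):A a8@(1,0):A
t=5: a0@(0,0):A a1@(0,4):B a2@(3,0):A a3@(0,1):A a4@(0,5):B a5@(1,1):A a6@(1,3):A a7@(3,5):A a8@(1,0):A
t=6: a0@(0,0):A a1@(0,2):B a2@(3,0):A a3@(0,1):A a4@(0,3):B a5@(1,1):A a6@(1,2):A a7@(3,5):A a8@(1,0):A
t=7: a0@(0,0):A a1@(0,4):B a2@(3,0):A a3@(0,1):A a4@(0,5):B a5@(1,1):A a6@(1,3):A a7@(3,5):A a8@(1,0):A
t=8: a0@(0,0):A a1@(0,2):B a2@(3,0):A a3@(0,1):A a4@(0,3):B a5@(1,1):A a6@(1,2):A a7@(3,5):A a8@(1,0):A

AABB..
AAA...
......
A....A
......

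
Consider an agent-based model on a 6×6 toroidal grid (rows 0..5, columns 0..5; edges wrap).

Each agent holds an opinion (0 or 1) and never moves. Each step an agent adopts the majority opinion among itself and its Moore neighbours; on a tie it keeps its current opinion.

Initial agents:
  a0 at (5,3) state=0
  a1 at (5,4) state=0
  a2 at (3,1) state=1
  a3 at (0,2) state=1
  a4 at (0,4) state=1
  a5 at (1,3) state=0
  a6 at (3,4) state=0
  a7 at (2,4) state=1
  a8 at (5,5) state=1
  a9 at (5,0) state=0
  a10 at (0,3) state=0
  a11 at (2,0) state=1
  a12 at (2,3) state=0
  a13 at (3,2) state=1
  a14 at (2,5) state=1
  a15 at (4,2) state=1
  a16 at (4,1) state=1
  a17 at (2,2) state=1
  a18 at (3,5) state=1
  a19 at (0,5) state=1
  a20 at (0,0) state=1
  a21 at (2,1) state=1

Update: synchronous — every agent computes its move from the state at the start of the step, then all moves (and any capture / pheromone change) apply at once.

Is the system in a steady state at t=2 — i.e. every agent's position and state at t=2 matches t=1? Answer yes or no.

t=1: a0@(5,3):0 a1@(5,4):0 a2@(3,1):1 a3@(0,2):0 a4@(0,4):0 a5@(1,3):1 a6@(3,4):1 a7@(2,4):1 a8@(5,5):1 a9@(5,0):1 a10@(0,3):0 a11@(2,0):1 a12@(2,3):0 a13@(3,2):1 a14@(2,5):1 a15@(4,2):1 a16@(4,1):1 a17@(2,2):1 a18@(3,5):1 a19@(0,5):1 a20@(0,0):1 a21@(2,1):1
t=2: a0@(5,3):0 a1@(5,4):0 a2@(3,1):1 a3@(0,2):0 a4@(0,4):0 a5@(1,3):0 a6@(3,4):1 a7@(2,4):1 a8@(5,5):1 a9@(5,0):1 a10@(0,3):0 a11@(2,0):1 a12@(2,3):1 a13@(3,2):1 a14@(2,5):1 a15@(4,2):1 a16@(4,1):1 a17@(2,2):1 a18@(3,5):1 a19@(0,5):1 a20@(0,0):1 a21@(2,1):1

no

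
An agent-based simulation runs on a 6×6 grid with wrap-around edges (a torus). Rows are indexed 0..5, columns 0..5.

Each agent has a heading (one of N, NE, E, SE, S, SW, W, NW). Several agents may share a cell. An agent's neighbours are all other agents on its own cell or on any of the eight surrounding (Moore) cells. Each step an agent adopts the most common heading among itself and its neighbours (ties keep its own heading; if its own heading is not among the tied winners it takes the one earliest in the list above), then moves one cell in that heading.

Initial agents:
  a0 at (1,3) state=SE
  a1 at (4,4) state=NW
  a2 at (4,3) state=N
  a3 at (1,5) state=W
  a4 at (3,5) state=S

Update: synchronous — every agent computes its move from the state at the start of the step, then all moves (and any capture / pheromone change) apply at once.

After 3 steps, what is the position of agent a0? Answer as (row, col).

(4, 0)

t=1: a0@(2,4):SE a1@(3,3):NW a2@(3,3):N a3@(1,4):W a4@(4,5):S
t=2: a0@(3,5):SE a1@(2,2):NW a2@(2,3):N a3@(1,3):W a4@(5,5):S
t=3: a0@(4,0):SE a1@(1,1):NW a2@(1,3):N a3@(1,2):W a4@(0,5):S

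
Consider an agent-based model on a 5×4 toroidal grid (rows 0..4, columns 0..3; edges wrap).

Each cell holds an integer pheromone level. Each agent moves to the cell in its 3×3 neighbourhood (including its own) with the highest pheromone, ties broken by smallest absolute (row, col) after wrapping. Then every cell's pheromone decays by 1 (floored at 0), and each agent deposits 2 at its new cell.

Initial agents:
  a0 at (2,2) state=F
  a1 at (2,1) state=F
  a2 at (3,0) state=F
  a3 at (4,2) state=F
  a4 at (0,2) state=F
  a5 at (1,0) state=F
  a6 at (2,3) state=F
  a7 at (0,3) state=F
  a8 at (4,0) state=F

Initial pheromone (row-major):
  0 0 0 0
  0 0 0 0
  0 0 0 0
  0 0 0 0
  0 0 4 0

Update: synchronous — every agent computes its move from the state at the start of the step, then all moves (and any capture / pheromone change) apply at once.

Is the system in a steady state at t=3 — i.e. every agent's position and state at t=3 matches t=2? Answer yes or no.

t=1: a0@(1,1) a1@(1,0) a2@(2,0) a3@(4,2) a4@(4,2) a5@(0,0) a6@(1,0) a7@(4,2) a8@(0,0) | pheromone: 4 0 0 0 / 4 2 0 0 / 2 0 0 0 / 0 0 0 0 / 0 0 9 0
t=2: a0@(0,0) a1@(0,0) a2@(1,0) a3@(4,2) a4@(4,2) a5@(0,0) a6@(0,0) a7@(4,2) a8@(0,0) | pheromone: 13 0 0 0 / 5 1 0 0 / 1 0 0 0 / 0 0 0 0 / 0 0 14 0
t=3: a0@(0,0) a1@(0,0) a2@(0,0) a3@(4,2) a4@(4,2) a5@(0,0) a6@(0,0) a7@(4,2) a8@(0,0) | pheromone: 24 0 0 0 / 4 0 0 0 / 0 0 0 0 / 0 0 0 0 / 0 0 19 0

no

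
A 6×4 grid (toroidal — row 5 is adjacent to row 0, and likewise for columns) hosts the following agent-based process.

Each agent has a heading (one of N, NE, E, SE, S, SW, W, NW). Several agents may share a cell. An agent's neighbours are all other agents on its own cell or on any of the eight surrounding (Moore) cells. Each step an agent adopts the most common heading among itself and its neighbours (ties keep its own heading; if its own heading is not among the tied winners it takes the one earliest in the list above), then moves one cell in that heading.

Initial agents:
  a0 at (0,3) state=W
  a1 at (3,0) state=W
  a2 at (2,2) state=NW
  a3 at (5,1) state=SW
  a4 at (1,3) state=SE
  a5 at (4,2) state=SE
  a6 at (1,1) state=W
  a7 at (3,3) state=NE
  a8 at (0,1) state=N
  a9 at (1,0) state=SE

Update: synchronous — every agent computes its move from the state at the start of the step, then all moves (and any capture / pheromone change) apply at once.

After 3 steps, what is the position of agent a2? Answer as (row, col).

(3, 3)

t=1: a0@(1,0):SE a1@(3,3):W a2@(1,1):NW a3@(0,0):SW a4@(2,0):SE a5@(5,3):SE a6@(1,0):W a7@(2,0):NE a8@(5,1):N a9@(2,1):SE
t=2: a0@(2,1):SE a1@(3,2):W a2@(2,2):SE a3@(1,1):SE a4@(3,1):SE a5@(0,0):SE a6@(2,1):SE a7@(3,1):SE a8@(4,1):N a9@(3,2):SE
t=3: a0@(3,2):SE a1@(4,3):SE a2@(3,3):SE a3@(2,2):SE a4@(4,2):SE a5@(1,1):SE a6@(3,2):SE a7@(4,2):SE a8@(5,2):SE a9@(4,3):SE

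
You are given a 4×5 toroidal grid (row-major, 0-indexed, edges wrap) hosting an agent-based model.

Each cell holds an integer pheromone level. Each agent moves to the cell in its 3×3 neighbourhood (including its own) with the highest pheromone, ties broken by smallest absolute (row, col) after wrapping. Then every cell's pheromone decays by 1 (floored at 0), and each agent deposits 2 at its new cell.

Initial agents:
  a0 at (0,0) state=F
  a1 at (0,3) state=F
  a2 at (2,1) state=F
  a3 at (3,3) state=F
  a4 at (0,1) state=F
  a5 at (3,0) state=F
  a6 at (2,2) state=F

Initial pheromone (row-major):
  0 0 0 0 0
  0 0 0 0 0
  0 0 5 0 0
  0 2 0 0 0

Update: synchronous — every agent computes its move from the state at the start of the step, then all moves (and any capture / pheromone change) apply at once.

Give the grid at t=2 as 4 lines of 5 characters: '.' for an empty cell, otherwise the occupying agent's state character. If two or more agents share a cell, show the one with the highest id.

t=1: a0@(3,1) a1@(0,2) a2@(2,2) a3@(2,2) a4@(3,1) a5@(3,1) a6@(2,2) | pheromone: 0 0 2 0 0 / 0 0 0 0 0 / 0 0 10 0 0 / 0 7 0 0 0
t=2: a0@(2,2) a1@(3,1) a2@(2,2) a3@(2,2) a4@(2,2) a5@(2,2) a6@(2,2) | pheromone: 0 0 1 0 0 / 0 0 0 0 0 / 0 0 21 0 0 / 0 8 0 0 0

.....
.....
..F..
.F...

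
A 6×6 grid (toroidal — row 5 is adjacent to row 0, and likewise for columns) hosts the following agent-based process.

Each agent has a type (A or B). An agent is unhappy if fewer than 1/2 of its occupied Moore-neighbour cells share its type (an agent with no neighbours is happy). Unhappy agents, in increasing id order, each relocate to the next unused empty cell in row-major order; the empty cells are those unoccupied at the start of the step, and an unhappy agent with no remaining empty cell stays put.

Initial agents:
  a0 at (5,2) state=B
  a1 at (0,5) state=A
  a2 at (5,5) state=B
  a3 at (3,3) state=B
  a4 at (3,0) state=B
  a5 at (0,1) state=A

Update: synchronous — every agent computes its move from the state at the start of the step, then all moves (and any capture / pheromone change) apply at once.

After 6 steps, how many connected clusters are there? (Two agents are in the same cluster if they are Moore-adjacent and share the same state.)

6

t=1: a0@(0,0):B a1@(0,2):A a2@(0,3):B a3@(3,3):B a4@(3,0):B a5@(0,4):A
t=2: a0@(0,0):B a1@(0,1):A a2@(0,5):B a3@(3,3):B a4@(3,0):B a5@(1,0):A
t=3: a0@(0,2):B a1@(0,1):A a2@(0,5):B a3@(3,3):B a4@(3,0):B a5@(0,3):A
t=4: a0@(0,0):B a1@(0,4):A a2@(0,5):B a3@(3,3):B a4@(3,0):B a5@(1,0):A
t=5: a0@(0,0):B a1@(0,1):A a2@(0,2):B a3@(3,3):B a4@(3,0):B a5@(0,3):A
t=6: a0@(0,4):B a1@(0,5):A a2@(1,0):B a3@(3,3):B a4@(3,0):B a5@(1,1):A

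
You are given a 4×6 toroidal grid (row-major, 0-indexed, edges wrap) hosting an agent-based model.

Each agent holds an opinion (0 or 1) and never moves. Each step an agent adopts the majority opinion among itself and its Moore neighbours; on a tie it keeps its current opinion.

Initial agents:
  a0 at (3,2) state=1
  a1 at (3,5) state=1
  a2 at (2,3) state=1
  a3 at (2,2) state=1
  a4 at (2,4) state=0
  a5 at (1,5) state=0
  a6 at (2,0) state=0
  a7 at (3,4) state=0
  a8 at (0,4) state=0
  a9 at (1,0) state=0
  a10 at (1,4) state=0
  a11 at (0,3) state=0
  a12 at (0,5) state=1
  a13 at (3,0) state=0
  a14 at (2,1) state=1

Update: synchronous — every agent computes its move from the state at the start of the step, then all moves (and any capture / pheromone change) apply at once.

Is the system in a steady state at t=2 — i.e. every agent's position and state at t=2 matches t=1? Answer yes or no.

no

t=1: a0@(3,2):1 a1@(3,5):0 a2@(2,3):1 a3@(2,2):1 a4@(2,4):0 a5@(1,5):0 a6@(2,0):0 a7@(3,4):0 a8@(0,4):0 a9@(1,0):0 a10@(1,4):0 a11@(0,3):0 a12@(0,5):0 a13@(3,0):1 a14@(2,1):1
t=2: a0@(3,2):1 a1@(3,5):0 a2@(2,3):1 a3@(2,2):1 a4@(2,4):0 a5@(1,5):0 a6@(2,0):0 a7@(3,4):0 a8@(0,4):0 a9@(1,0):0 a10@(1,4):0 a11@(0,3):0 a12@(0,5):0 a13@(3,0):0 a14@(2,1):1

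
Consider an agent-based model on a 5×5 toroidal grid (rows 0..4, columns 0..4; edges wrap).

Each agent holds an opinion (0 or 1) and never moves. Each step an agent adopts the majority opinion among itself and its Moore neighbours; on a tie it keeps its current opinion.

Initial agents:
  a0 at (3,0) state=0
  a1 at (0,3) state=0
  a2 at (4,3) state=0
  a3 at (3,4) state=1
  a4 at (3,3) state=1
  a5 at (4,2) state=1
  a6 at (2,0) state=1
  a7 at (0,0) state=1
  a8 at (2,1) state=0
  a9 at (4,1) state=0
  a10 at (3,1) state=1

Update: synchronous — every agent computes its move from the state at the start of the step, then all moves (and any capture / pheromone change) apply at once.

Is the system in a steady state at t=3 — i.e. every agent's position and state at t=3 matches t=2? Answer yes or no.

no

t=1: a0@(3,0):0 a1@(0,3):0 a2@(4,3):1 a3@(3,4):1 a4@(3,3):1 a5@(4,2):1 a6@(2,0):1 a7@(0,0):1 a8@(2,1):0 a9@(4,1):1 a10@(3,1):1
t=2: a0@(3,0):1 a1@(0,3):1 a2@(4,3):1 a3@(3,4):1 a4@(3,3):1 a5@(4,2):1 a6@(2,0):1 a7@(0,0):1 a8@(2,1):0 a9@(4,1):1 a10@(3,1):1
t=3: a0@(3,0):1 a1@(0,3):1 a2@(4,3):1 a3@(3,4):1 a4@(3,3):1 a5@(4,2):1 a6@(2,0):1 a7@(0,0):1 a8@(2,1):1 a9@(4,1):1 a10@(3,1):1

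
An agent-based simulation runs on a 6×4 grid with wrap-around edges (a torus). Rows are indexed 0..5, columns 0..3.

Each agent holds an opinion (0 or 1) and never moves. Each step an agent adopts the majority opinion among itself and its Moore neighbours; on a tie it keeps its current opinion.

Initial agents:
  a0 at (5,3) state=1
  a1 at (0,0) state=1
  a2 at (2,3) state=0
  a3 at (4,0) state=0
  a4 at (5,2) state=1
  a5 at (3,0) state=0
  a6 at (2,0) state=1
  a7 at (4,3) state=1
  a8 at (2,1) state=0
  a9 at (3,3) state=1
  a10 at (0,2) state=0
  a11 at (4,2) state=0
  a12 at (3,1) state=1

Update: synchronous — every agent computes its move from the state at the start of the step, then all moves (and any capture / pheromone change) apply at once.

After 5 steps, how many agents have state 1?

8

t=1: a0@(5,3):1 a1@(0,0):1 a2@(2,3):0 a3@(4,0):1 a4@(5,2):1 a5@(3,0):0 a6@(2,0):1 a7@(4,3):1 a8@(2,1):0 a9@(3,3):0 a10@(0,2):1 a11@(4,2):1 a12@(3,1):0
t=2: a0@(5,3):1 a1@(0,0):1 a2@(2,3):0 a3@(4,0):1 a4@(5,2):1 a5@(3,0):0 a6@(2,0):0 a7@(4,3):1 a8@(2,1):0 a9@(3,3):1 a10@(0,2):1 a11@(4,2):1 a12@(3,1):0
t=3: (unchanged — steady state)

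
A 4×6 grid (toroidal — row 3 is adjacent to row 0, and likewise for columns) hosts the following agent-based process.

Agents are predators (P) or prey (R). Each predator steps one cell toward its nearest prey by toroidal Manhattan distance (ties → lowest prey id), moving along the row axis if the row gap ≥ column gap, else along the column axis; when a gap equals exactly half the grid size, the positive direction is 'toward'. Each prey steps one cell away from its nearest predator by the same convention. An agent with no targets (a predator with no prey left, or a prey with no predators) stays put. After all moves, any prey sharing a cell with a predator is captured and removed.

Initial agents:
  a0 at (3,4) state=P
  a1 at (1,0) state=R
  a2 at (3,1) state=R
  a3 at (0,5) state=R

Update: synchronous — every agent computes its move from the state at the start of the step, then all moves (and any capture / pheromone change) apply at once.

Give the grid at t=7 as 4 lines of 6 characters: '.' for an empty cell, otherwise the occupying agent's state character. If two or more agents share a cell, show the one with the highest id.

t=1: a0@(0,4):P a1@(0,0):R a2@(3,0):R a3@(1,5):R
t=2: a0@(0,5):P a1@(0,1):R a2@(3,1):R a3@(2,5):R
t=3: a0@(0,0):P a1@(0,2):R a2@(3,2):R a3@(1,5):R
t=4: a0@(0,1):P a1@(0,3):R a2@(3,3):R a3@(2,5):R
t=5: a0@(0,2):P a1@(0,4):R a2@(3,4):R a3@(1,5):R
t=6: a0@(0,3):P a1@(0,5):R a2@(3,5):R a3@(1,4):R
t=7: a0@(0,4):P a1@(0,0):R a2@(3,0):R a3@(2,4):R

R...P.
......
....R.
R.....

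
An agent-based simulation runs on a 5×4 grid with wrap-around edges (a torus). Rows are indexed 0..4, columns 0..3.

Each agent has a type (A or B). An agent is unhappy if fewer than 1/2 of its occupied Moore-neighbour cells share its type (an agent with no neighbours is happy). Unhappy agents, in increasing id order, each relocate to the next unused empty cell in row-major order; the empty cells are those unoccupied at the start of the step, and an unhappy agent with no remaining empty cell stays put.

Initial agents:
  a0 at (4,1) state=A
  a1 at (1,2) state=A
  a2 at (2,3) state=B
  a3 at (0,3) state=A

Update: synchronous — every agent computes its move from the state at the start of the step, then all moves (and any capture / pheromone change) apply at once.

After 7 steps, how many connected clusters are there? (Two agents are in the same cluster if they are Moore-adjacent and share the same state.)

t=1: a0@(4,1):A a1@(1,2):A a2@(0,0):B a3@(0,3):A
t=2: a0@(0,1):A a1@(1,2):A a2@(0,2):B a3@(0,3):A
t=3: a0@(0,1):A a1@(1,2):A a2@(0,0):B a3@(0,3):A
t=4: a0@(0,1):A a1@(1,2):A a2@(0,2):B a3@(0,3):A
t=5: a0@(0,1):A a1@(1,2):A a2@(0,0):B a3@(0,3):A
t=6: a0@(0,1):A a1@(1,2):A a2@(0,2):B a3@(0,3):A
t=7: a0@(0,1):A a1@(1,2):A a2@(0,0):B a3@(0,3):A

2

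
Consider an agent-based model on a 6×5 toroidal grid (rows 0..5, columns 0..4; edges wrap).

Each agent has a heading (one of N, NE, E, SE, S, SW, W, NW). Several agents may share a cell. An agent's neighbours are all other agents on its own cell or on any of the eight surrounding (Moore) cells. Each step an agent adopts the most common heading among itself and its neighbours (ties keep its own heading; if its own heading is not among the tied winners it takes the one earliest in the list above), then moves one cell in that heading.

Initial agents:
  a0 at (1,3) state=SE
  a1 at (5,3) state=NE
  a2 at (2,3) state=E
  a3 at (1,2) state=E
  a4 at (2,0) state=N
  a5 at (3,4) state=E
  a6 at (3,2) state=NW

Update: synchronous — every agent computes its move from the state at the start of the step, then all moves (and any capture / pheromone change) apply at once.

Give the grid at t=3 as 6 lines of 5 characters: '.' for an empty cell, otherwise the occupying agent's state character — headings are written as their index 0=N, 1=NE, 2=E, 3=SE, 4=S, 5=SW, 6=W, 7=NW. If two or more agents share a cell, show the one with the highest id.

.....
222..
.2...
.22..
.....
.....

t=1: a0@(1,4):E a1@(4,4):NE a2@(2,4):E a3@(1,3):E a4@(1,0):N a5@(3,0):E a6@(2,1):NW
t=2: a0@(1,0):E a1@(3,0):NE a2@(2,0):E a3@(1,4):E a4@(1,1):E a5@(3,1):E a6@(1,0):NW
t=3: a0@(1,1):E a1@(3,1):E a2@(2,1):E a3@(1,0):E a4@(1,2):E a5@(3,2):E a6@(1,1):E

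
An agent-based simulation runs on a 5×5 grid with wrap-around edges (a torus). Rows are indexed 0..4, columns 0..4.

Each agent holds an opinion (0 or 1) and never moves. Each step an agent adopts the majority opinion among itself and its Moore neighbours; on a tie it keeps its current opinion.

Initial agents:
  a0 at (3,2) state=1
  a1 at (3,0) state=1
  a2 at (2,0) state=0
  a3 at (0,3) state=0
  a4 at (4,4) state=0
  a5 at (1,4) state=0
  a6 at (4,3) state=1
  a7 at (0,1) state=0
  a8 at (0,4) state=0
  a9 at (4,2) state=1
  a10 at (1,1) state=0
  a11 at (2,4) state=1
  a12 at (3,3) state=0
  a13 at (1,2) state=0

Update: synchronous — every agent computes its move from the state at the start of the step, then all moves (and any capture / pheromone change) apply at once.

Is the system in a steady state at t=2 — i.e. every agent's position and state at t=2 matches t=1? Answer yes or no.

t=1: a0@(3,2):1 a1@(3,0):1 a2@(2,0):0 a3@(0,3):0 a4@(4,4):0 a5@(1,4):0 a6@(4,3):0 a7@(0,1):0 a8@(0,4):0 a9@(4,2):1 a10@(1,1):0 a11@(2,4):0 a12@(3,3):1 a13@(1,2):0
t=2: a0@(3,2):1 a1@(3,0):0 a2@(2,0):0 a3@(0,3):0 a4@(4,4):0 a5@(1,4):0 a6@(4,3):0 a7@(0,1):0 a8@(0,4):0 a9@(4,2):1 a10@(1,1):0 a11@(2,4):0 a12@(3,3):1 a13@(1,2):0

no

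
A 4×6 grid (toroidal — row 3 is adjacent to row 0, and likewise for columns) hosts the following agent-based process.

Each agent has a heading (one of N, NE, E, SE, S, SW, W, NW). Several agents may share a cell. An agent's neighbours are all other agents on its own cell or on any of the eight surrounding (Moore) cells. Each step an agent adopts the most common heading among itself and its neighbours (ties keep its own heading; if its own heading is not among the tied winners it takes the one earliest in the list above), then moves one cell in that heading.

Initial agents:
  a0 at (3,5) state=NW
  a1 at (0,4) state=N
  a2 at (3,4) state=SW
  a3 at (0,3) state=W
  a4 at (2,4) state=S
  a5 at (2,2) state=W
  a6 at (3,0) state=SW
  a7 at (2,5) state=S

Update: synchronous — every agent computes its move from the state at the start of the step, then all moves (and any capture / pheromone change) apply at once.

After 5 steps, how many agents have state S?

8

t=1: a0@(0,5):S a1@(3,4):N a2@(0,4):S a3@(0,2):W a4@(3,4):S a5@(2,1):W a6@(0,5):SW a7@(3,5):S
t=2: a0@(1,5):S a1@(0,4):S a2@(1,4):S a3@(0,1):W a4@(0,4):S a5@(2,0):W a6@(1,5):S a7@(0,5):S
t=3: a0@(2,5):S a1@(1,4):S a2@(2,4):S a3@(0,0):W a4@(1,4):S a5@(3,0):S a6@(2,5):S a7@(1,5):S
t=4: a0@(3,5):S a1@(2,4):S a2@(3,4):S a3@(1,0):S a4@(2,4):S a5@(0,0):S a6@(3,5):S a7@(2,5):S
t=5: a0@(0,5):S a1@(3,4):S a2@(0,4):S a3@(2,0):S a4@(3,4):S a5@(1,0):S a6@(0,5):S a7@(3,5):S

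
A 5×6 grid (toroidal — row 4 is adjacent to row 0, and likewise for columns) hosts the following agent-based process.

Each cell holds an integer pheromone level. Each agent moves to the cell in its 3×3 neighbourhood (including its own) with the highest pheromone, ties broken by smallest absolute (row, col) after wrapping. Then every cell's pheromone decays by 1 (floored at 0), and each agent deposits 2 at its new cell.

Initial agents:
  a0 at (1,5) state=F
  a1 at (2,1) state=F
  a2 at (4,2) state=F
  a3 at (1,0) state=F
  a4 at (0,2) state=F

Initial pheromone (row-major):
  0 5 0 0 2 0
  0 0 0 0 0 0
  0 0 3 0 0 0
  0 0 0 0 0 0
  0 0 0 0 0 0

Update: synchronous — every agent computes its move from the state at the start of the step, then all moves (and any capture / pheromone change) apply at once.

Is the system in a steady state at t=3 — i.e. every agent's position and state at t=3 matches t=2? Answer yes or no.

yes

t=1: a0@(0,4) a1@(2,2) a2@(0,1) a3@(0,1) a4@(0,1) | pheromone: 0 10 0 0 3 0 / 0 0 0 0 0 0 / 0 0 4 0 0 0 / 0 0 0 0 0 0 / 0 0 0 0 0 0
t=2: a0@(0,4) a1@(2,2) a2@(0,1) a3@(0,1) a4@(0,1) | pheromone: 0 15 0 0 4 0 / 0 0 0 0 0 0 / 0 0 5 0 0 0 / 0 0 0 0 0 0 / 0 0 0 0 0 0
t=3: a0@(0,4) a1@(2,2) a2@(0,1) a3@(0,1) a4@(0,1) | pheromone: 0 20 0 0 5 0 / 0 0 0 0 0 0 / 0 0 6 0 0 0 / 0 0 0 0 0 0 / 0 0 0 0 0 0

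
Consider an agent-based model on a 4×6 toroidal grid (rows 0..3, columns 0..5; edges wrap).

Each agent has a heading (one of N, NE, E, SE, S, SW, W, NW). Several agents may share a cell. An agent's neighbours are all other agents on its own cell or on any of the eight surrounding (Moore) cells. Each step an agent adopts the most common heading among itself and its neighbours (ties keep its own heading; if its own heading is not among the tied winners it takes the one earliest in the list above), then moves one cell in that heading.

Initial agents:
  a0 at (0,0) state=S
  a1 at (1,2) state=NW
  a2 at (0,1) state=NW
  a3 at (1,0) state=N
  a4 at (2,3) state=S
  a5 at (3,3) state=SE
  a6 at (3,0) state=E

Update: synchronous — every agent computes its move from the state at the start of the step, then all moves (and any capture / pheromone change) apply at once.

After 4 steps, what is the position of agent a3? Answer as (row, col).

(1, 3)

t=1: a0@(1,0):S a1@(0,1):NW a2@(3,0):NW a3@(0,0):N a4@(3,3):S a5@(0,4):SE a6@(3,1):E
t=2: a0@(2,0):S a1@(3,0):NW a2@(2,5):NW a3@(3,5):NW a4@(0,3):S a5@(1,5):SE a6@(2,0):NW
t=3: a0@(1,5):NW a1@(2,5):NW a2@(1,4):NW a3@(2,4):NW a4@(1,3):S a5@(0,4):NW a6@(1,5):NW
t=4: a0@(0,4):NW a1@(1,4):NW a2@(0,3):NW a3@(1,3):NW a4@(0,2):NW a5@(3,3):NW a6@(0,4):NW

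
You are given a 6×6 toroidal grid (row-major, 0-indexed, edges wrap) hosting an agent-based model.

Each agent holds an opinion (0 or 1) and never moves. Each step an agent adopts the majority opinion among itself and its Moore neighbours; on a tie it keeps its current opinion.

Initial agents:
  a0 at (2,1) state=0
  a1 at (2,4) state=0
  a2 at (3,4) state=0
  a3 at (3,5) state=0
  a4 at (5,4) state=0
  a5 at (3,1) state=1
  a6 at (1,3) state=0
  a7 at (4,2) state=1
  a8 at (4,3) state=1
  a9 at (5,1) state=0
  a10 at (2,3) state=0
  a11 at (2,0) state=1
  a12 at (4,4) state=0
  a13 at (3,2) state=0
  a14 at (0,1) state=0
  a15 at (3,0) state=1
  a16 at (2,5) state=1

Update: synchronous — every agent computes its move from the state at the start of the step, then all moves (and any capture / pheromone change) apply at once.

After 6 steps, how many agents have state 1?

5

t=1: a0@(2,1):1 a1@(2,4):0 a2@(3,4):0 a3@(3,5):0 a4@(5,4):0 a5@(3,1):1 a6@(1,3):0 a7@(4,2):1 a8@(4,3):0 a9@(5,1):0 a10@(2,3):0 a11@(2,0):1 a12@(4,4):0 a13@(3,2):0 a14@(0,1):0 a15@(3,0):1 a16@(2,5):1
t=2: a0@(2,1):1 a1@(2,4):0 a2@(3,4):0 a3@(3,5):0 a4@(5,4):0 a5@(3,1):1 a6@(1,3):0 a7@(4,2):0 a8@(4,3):0 a9@(5,1):0 a10@(2,3):0 a11@(2,0):1 a12@(4,4):0 a13@(3,2):0 a14@(0,1):0 a15@(3,0):1 a16@(2,5):1
t=3: (unchanged — steady state)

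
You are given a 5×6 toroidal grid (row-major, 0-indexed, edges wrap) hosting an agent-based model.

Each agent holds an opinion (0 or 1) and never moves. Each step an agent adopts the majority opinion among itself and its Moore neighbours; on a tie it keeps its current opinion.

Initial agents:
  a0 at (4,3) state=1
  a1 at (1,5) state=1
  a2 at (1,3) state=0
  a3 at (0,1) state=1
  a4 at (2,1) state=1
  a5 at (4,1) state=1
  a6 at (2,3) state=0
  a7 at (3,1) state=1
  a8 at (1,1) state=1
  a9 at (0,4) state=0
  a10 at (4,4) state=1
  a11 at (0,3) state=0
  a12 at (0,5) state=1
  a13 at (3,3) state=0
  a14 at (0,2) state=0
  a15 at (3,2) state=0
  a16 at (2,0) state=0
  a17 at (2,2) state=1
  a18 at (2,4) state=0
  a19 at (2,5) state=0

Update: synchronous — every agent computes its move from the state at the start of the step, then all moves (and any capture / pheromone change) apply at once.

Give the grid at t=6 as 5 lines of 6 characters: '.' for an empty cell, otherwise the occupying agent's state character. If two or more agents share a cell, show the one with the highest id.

t=1: a0@(4,3):0 a1@(1,5):0 a2@(1,3):0 a3@(0,1):1 a4@(2,1):1 a5@(4,1):1 a6@(2,3):0 a7@(3,1):1 a8@(1,1):1 a9@(0,4):1 a10@(4,4):1 a11@(0,3):0 a12@(0,5):1 a13@(3,3):0 a14@(0,2):1 a15@(3,2):1 a16@(2,0):1 a17@(2,2):1 a18@(2,4):0 a19@(2,5):0
t=2: a0@(4,3):1 a1@(1,5):0 a2@(1,3):0 a3@(0,1):1 a4@(2,1):1 a5@(4,1):1 a6@(2,3):0 a7@(3,1):1 a8@(1,1):1 a9@(0,4):0 a10@(4,4):1 a11@(0,3):0 a12@(0,5):1 a13@(3,3):0 a14@(0,2):1 a15@(3,2):1 a16@(2,0):1 a17@(2,2):1 a18@(2,4):0 a19@(2,5):0
t=3: a0@(4,3):1 a1@(1,5):0 a2@(1,3):0 a3@(0,1):1 a4@(2,1):1 a5@(4,1):1 a6@(2,3):0 a7@(3,1):1 a8@(1,1):1 a9@(0,4):0 a10@(4,4):1 a11@(0,3):0 a12@(0,5):1 a13@(3,3):1 a14@(0,2):1 a15@(3,2):1 a16@(2,0):1 a17@(2,2):1 a18@(2,4):0 a19@(2,5):0
t=4: (unchanged — steady state)

.11001
.1.0.0
111000
.111..
.1.11.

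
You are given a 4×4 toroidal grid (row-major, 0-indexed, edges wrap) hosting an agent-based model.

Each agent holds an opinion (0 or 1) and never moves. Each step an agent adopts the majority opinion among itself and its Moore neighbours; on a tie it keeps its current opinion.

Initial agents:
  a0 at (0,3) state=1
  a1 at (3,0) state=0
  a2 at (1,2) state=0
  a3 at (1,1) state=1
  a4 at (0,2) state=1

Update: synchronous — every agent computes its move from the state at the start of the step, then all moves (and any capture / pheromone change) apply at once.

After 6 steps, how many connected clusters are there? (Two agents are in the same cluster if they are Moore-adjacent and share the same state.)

2

t=1: a0@(0,3):1 a1@(3,0):0 a2@(1,2):1 a3@(1,1):1 a4@(0,2):1
t=2: (unchanged — steady state)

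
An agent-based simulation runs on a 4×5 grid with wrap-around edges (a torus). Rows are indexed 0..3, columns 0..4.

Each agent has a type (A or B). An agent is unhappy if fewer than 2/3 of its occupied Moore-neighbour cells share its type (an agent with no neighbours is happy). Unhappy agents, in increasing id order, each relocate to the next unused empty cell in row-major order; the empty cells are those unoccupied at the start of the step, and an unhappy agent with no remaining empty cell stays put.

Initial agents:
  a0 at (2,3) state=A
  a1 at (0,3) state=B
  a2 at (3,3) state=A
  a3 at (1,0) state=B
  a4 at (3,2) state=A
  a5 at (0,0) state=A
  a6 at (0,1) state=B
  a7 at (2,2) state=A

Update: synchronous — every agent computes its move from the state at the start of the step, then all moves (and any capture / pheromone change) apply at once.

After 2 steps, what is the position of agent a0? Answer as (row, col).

t=1: a0@(2,3):A a1@(0,2):B a2@(3,3):A a3@(0,4):B a4@(1,1):A a5@(1,2):A a6@(1,3):B a7@(2,2):A
t=2: a0@(2,3):A a1@(0,0):B a2@(0,1):A a3@(0,3):B a4@(1,1):A a5@(1,0):A a6@(1,4):B a7@(2,2):A

(2, 3)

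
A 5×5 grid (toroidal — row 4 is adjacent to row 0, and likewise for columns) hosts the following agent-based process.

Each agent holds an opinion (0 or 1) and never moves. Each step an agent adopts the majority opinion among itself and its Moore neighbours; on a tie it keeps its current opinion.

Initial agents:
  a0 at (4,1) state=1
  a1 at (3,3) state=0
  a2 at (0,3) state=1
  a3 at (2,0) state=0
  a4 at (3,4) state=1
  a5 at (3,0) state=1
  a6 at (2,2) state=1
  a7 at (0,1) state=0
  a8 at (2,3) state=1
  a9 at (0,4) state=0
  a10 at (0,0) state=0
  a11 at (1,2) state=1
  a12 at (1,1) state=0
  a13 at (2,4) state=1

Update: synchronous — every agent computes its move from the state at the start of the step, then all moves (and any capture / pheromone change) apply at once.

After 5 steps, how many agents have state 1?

t=1: a0@(4,1):1 a1@(3,3):1 a2@(0,3):1 a3@(2,0):1 a4@(3,4):1 a5@(3,0):1 a6@(2,2):1 a7@(0,1):0 a8@(2,3):1 a9@(0,4):0 a10@(0,0):0 a11@(1,2):1 a12@(1,1):0 a13@(2,4):1
t=2: (unchanged — steady state)

10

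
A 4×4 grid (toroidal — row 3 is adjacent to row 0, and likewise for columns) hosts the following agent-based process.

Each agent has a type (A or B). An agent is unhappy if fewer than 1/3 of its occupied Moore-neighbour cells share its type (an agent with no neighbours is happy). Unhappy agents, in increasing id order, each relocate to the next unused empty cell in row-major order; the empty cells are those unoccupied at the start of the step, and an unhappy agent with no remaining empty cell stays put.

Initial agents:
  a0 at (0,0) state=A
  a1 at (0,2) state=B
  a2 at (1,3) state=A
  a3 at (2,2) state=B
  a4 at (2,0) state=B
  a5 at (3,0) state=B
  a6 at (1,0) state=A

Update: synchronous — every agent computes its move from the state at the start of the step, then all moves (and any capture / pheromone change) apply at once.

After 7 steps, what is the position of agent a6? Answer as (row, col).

(1, 0)

t=1: a0@(0,0):A a1@(0,1):B a2@(1,3):A a3@(0,3):B a4@(2,0):B a5@(3,0):B a6@(1,0):A
t=2: a0@(0,0):A a1@(0,1):B a2@(1,3):A a3@(0,2):B a4@(2,0):B a5@(3,0):B a6@(1,0):A
t=3: (unchanged — steady state)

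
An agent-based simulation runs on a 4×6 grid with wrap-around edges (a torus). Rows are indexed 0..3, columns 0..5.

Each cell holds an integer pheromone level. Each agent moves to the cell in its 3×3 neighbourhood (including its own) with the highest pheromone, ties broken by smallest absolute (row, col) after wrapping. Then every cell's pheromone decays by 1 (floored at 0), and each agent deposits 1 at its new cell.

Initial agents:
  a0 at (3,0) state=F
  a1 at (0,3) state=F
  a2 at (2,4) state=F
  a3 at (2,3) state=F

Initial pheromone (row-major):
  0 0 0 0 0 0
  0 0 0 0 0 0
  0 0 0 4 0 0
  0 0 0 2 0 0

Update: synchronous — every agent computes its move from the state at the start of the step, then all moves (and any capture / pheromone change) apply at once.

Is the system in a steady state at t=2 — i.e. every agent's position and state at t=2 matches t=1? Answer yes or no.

no

t=1: a0@(0,0) a1@(3,3) a2@(2,3) a3@(2,3) | pheromone: 1 0 0 0 0 0 / 0 0 0 0 0 0 / 0 0 0 5 0 0 / 0 0 0 2 0 0
t=2: a0@(0,0) a1@(2,3) a2@(2,3) a3@(2,3) | pheromone: 1 0 0 0 0 0 / 0 0 0 0 0 0 / 0 0 0 7 0 0 / 0 0 0 1 0 0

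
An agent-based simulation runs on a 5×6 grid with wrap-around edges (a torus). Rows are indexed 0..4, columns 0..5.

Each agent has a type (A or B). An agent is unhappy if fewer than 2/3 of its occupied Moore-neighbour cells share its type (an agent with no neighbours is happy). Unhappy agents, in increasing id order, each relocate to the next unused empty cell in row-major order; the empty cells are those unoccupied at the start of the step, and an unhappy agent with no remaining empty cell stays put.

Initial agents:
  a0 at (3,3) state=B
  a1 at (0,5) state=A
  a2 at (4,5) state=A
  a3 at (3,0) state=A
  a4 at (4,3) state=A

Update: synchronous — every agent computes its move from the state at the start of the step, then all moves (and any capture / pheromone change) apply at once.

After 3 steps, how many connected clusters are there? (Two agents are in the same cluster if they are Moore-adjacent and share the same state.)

3

t=1: a0@(0,0):B a1@(0,5):A a2@(4,5):A a3@(3,0):A a4@(0,1):A
t=2: a0@(0,2):B a1@(0,3):A a2@(4,5):A a3@(3,0):A a4@(0,4):A
t=3: a0@(0,0):B a1@(0,1):A a2@(4,5):A a3@(3,0):A a4@(0,4):A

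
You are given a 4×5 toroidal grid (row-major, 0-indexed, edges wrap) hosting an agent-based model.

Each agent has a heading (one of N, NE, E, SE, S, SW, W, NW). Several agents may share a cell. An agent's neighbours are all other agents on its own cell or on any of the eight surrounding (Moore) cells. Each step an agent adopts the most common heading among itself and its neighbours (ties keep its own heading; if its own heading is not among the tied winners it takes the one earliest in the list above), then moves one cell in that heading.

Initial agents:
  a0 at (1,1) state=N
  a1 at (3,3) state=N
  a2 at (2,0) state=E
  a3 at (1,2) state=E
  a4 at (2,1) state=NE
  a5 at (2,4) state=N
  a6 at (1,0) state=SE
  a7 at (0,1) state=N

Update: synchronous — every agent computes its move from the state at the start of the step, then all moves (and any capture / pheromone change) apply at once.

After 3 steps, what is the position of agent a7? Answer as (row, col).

(1, 1)

t=1: a0@(0,1):N a1@(2,3):N a2@(1,0):N a3@(0,2):N a4@(2,2):E a5@(1,4):N a6@(0,0):N a7@(3,1):N
t=2: a0@(3,1):N a1@(1,3):N a2@(0,0):N a3@(3,2):N a4@(1,2):N a5@(0,4):N a6@(3,0):N a7@(2,1):N
t=3: a0@(2,1):N a1@(0,3):N a2@(3,0):N a3@(2,2):N a4@(0,2):N a5@(3,4):N a6@(2,0):N a7@(1,1):N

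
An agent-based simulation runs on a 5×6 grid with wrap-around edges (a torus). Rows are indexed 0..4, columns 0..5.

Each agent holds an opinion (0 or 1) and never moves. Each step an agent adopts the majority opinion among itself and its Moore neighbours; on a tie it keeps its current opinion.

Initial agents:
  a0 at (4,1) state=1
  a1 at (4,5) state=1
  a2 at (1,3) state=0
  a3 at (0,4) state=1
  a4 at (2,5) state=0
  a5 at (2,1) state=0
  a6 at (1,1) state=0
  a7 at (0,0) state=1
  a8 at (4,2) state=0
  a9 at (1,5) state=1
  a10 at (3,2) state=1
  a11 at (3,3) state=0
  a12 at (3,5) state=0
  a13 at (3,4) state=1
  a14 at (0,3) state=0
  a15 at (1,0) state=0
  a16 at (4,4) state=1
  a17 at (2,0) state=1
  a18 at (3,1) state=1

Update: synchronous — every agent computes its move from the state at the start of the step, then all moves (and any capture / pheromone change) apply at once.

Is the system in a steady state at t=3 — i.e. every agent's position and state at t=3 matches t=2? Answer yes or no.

t=1: a0@(4,1):1 a1@(4,5):1 a2@(1,3):0 a3@(0,4):1 a4@(2,5):0 a5@(2,1):0 a6@(1,1):0 a7@(0,0):1 a8@(4,2):0 a9@(1,5):1 a10@(3,2):1 a11@(3,3):1 a12@(3,5):1 a13@(3,4):1 a14@(0,3):0 a15@(1,0):0 a16@(4,4):1 a17@(2,0):0 a18@(3,1):1
t=2: a0@(4,1):1 a1@(4,5):1 a2@(1,3):0 a3@(0,4):1 a4@(2,5):0 a5@(2,1):0 a6@(1,1):0 a7@(0,0):1 a8@(4,2):1 a9@(1,5):1 a10@(3,2):1 a11@(3,3):1 a12@(3,5):1 a13@(3,4):1 a14@(0,3):0 a15@(1,0):0 a16@(4,4):1 a17@(2,0):0 a18@(3,1):1
t=3: a0@(4,1):1 a1@(4,5):1 a2@(1,3):0 a3@(0,4):1 a4@(2,5):0 a5@(2,1):0 a6@(1,1):0 a7@(0,0):1 a8@(4,2):1 a9@(1,5):1 a10@(3,2):1 a11@(3,3):1 a12@(3,5):1 a13@(3,4):1 a14@(0,3):1 a15@(1,0):0 a16@(4,4):1 a17@(2,0):0 a18@(3,1):1

no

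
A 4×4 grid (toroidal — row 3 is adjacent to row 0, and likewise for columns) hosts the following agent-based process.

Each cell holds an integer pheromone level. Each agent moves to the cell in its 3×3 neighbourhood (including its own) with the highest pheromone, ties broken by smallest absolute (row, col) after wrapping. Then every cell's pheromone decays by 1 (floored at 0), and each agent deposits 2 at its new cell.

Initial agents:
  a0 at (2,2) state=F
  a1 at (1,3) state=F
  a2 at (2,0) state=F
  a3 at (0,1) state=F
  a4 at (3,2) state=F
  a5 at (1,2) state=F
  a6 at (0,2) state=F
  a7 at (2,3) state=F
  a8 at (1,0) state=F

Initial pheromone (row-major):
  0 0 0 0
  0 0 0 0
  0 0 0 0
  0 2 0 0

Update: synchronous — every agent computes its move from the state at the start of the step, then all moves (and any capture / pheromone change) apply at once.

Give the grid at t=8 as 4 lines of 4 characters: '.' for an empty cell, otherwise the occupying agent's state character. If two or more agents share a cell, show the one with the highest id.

t=1: a0@(3,1) a1@(0,0) a2@(3,1) a3@(3,1) a4@(3,1) a5@(0,1) a6@(3,1) a7@(1,0) a8@(0,0) | pheromone: 4 2 0 0 / 2 0 0 0 / 0 0 0 0 / 0 11 0 0
t=2: a0@(3,1) a1@(3,1) a2@(3,1) a3@(3,1) a4@(3,1) a5@(3,1) a6@(3,1) a7@(0,0) a8@(3,1) | pheromone: 5 1 0 0 / 1 0 0 0 / 0 0 0 0 / 0 26 0 0
t=3: a0@(3,1) a1@(3,1) a2@(3,1) a3@(3,1) a4@(3,1) a5@(3,1) a6@(3,1) a7@(3,1) a8@(3,1) | pheromone: 4 0 0 0 / 0 0 0 0 / 0 0 0 0 / 0 43 0 0
t=4: a0@(3,1) a1@(3,1) a2@(3,1) a3@(3,1) a4@(3,1) a5@(3,1) a6@(3,1) a7@(3,1) a8@(3,1) | pheromone: 3 0 0 0 / 0 0 0 0 / 0 0 0 0 / 0 60 0 0
t=5: a0@(3,1) a1@(3,1) a2@(3,1) a3@(3,1) a4@(3,1) a5@(3,1) a6@(3,1) a7@(3,1) a8@(3,1) | pheromone: 2 0 0 0 / 0 0 0 0 / 0 0 0 0 / 0 77 0 0
t=6: a0@(3,1) a1@(3,1) a2@(3,1) a3@(3,1) a4@(3,1) a5@(3,1) a6@(3,1) a7@(3,1) a8@(3,1) | pheromone: 1 0 0 0 / 0 0 0 0 / 0 0 0 0 / 0 94 0 0
t=7: a0@(3,1) a1@(3,1) a2@(3,1) a3@(3,1) a4@(3,1) a5@(3,1) a6@(3,1) a7@(3,1) a8@(3,1) | pheromone: 0 0 0 0 / 0 0 0 0 / 0 0 0 0 / 0 111 0 0
t=8: a0@(3,1) a1@(3,1) a2@(3,1) a3@(3,1) a4@(3,1) a5@(3,1) a6@(3,1) a7@(3,1) a8@(3,1) | pheromone: 0 0 0 0 / 0 0 0 0 / 0 0 0 0 / 0 128 0 0

....
....
....
.F..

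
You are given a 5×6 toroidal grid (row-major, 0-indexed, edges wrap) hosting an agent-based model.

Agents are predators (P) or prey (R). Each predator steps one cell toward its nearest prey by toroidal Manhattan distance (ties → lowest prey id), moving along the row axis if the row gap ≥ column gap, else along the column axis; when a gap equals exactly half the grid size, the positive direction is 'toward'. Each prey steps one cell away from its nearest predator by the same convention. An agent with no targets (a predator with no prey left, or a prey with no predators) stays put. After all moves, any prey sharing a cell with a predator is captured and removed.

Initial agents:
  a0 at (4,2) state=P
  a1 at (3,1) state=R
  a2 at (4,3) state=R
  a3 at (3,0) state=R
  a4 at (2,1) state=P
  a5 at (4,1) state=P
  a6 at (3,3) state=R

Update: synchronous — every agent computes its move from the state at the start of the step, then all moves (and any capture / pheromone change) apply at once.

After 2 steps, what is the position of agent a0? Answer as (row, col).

(4, 4)

t=1: a0@(4,3):P a1@(4,1):R a2@(4,4):R a3@(4,0):R a4@(3,1):P a5@(3,1):P a6@(2,3):R
t=2: a0@(4,4):P a1@(0,1):R a2@(4,5):R a3@(0,0):R a4@(4,1):P a5@(4,1):P a6@(1,3):R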